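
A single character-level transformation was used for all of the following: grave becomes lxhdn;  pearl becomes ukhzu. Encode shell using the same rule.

In grave: g→l is +5, r→x is +6, a→h is +7, v→d is +8 — the shift increases by 1 each position. Letter i (0-indexed) is shifted by i+5, so successive shifts are 5, 6, 7, ….
Applying it to shell: s+5=x, h+6=n, e+7=l, l+8=t, l+9=u.

xnltu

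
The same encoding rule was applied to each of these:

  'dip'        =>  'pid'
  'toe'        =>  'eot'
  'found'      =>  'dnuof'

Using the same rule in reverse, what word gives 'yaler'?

relay

The output letters match the input read backwards: dip reversed is pid. The word is simply reversed.
Decoding yaler: then reverse → relay.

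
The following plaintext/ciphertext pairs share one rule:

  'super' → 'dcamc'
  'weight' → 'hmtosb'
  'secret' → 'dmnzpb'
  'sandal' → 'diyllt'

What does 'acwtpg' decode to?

It's a Vigenère-style cipher with numeric key [11,8]: position i shifts by key[i mod 2].
Decoding acwtpg: a−11=p, c−8=u, w−11=l, t−8=l, p−11=e, g−8=y.

pulley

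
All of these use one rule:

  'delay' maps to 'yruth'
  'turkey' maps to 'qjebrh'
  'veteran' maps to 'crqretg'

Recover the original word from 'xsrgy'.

spend

d(3)→y(24) and e(4)→r(17) fit y≡19x+19 (mod 26); the inverse of 19 mod 26 is 11. Treating letters as 0–25, the rule is x ↦ 19x + 19 (mod 26).
Decoding xsrgy: x(23)→11·(23−19)≡18=s; s(18)→11·(18−19)≡15=p; r(17)→11·(17−19)≡4=e; g(6)→11·(6−19)≡13=n; y(24)→11·(24−19)≡3=d (all mod 26).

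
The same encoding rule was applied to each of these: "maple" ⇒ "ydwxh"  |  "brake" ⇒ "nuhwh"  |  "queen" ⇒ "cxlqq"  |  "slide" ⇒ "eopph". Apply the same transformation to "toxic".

freuf

Shifts by position in maple: pos 0: m→y (+12), pos 1: a→d (+3), pos 2: p→w (+7), pos 3: l→x (+12), pos 4: e→h (+3) — repeating every 3. It's a Vigenère-style cipher with numeric key [12,3,7]: position i shifts by key[i mod 3].
On toxic: t+12=f, o+3=r, x+7=e, i+12=u, c+3=f.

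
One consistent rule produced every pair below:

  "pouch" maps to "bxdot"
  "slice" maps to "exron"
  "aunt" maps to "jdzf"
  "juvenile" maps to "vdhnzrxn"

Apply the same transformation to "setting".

enffrzs

The shift depends on letter class: consonant p→b is +12, but vowel o→x is +9. The rule splits by letter class: vowels +9, consonants +12.
Applying it to setting: s(cons)+12=e, e(vowel)+9=n, t(cons)+12=f, t(cons)+12=f, i(vowel)+9=r, n(cons)+12=z, g(cons)+12=s.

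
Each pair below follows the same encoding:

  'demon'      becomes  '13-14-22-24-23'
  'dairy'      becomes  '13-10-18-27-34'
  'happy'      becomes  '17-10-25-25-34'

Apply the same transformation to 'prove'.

d is letter #4 and maps to 13: an offset of 9. Letters become their 1-based position plus 9 (so a→10, b→11, …).
For prove: p=16→25, r=18→27, o=15→24, v=22→31, e=5→14.

25-27-24-31-14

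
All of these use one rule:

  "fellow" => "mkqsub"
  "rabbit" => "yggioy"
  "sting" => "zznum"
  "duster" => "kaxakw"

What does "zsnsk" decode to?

Shifts by position in fellow: pos 0: f→m (+7), pos 1: e→k (+6), pos 2: l→q (+5), pos 3: l→s (+7), pos 4: o→u (+6), pos 5: w→b (+5) — repeating every 3. It's a Vigenère-style cipher with numeric key [7,6,5]: position i shifts by key[i mod 3].
Undoing it on zsnsk: z−7=s, s−6=m, n−5=i, s−7=l, k−6=e.

smile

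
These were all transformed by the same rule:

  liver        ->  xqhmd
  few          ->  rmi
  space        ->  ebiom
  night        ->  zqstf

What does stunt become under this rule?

efczf

Two shifts are in play — +8 for a/e/i/o/u, +12 for every other letter.
On stunt: s(cons)+12=e, t(cons)+12=f, u(vowel)+8=c, n(cons)+12=z, t(cons)+12=f.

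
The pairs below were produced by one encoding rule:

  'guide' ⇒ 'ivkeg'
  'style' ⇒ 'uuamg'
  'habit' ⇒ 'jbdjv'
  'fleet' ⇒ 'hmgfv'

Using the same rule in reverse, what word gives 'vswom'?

trunk

Shifts by position in guide: pos 0: g→i (+2), pos 1: u→v (+1), pos 2: i→k (+2), pos 3: d→e (+1) — repeating every 2. A repeating key of period 2 is used — shifts +2, +1 over and over.
Reversing it on vswom: v−2=t, s−1=r, w−2=u, o−1=n, m−2=k.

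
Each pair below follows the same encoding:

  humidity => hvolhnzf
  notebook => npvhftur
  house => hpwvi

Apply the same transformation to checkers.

Letter i (0-indexed) is shifted by i+0, so successive shifts are 0, 1, 2, ….
For checkers: c+0=c, h+1=i, e+2=g, c+3=f, k+4=o, e+5=j, r+6=x, s+7=z.

cigfojxz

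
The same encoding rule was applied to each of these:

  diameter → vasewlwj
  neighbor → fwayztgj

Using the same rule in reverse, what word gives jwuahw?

Compare letters: d→v is +18, i→a is +18, a→s is +18 — a constant shift. Every letter moves 18 places later in the alphabet, wrapping around z→a.
Decoding jwuahw: j−18=r, w−18=e, u−18=c, a−18=i, h−18=p, w−18=e.

recipe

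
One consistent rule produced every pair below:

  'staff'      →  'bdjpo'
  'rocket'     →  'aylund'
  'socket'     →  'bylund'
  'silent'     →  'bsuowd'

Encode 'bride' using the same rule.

kbrnn

Shifts by position in staff: pos 0: s→b (+9), pos 1: t→d (+10), pos 2: a→j (+9), pos 3: f→p (+10) — repeating every 2. The shifts repeat in a cycle of length 2: positions 0,1,… shift by +9, +10, then the pattern repeats.
For bride: b+9=k, r+10=b, i+9=r, d+10=n, e+9=n.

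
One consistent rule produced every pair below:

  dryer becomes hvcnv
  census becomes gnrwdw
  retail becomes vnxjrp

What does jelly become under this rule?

nnppc

The shift depends on letter class: consonant d→h is +4, but vowel e→n is +9. Vowels shift forward by 9 and consonants shift forward by 4.
Applying it to jelly: j(cons)+4=n, e(vowel)+9=n, l(cons)+4=p, l(cons)+4=p, y(cons)+4=c.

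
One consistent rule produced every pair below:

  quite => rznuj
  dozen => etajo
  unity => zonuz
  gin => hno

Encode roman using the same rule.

stnfo

The shift depends on letter class: consonant q→r is +1, but vowel u→z is +5. Vowels shift forward by 5 and consonants shift forward by 1.
For roman: r(cons)+1=s, o(vowel)+5=t, m(cons)+1=n, a(vowel)+5=f, n(cons)+1=o.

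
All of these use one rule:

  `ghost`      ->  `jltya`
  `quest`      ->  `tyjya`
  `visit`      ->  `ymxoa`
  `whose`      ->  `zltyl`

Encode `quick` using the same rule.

In ghost: g→j is +3, h→l is +4, o→t is +5, s→y is +6 — the shift increases by 1 each position. Letter i (0-indexed) is shifted by i+3, so successive shifts are 3, 4, 5, ….
Applying it to quick: q+3=t, u+4=y, i+5=n, c+6=i, k+7=r.

tynir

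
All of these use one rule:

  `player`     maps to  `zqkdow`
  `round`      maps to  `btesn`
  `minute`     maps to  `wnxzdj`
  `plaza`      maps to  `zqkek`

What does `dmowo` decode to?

there

Shifts by position in player: pos 0: p→z (+10), pos 1: l→q (+5), pos 2: a→k (+10), pos 3: y→d (+5) — repeating every 2. It's a Vigenère-style cipher with numeric key [10,5]: position i shifts by key[i mod 2].
Decoding dmowo: d−10=t, m−5=h, o−10=e, w−5=r, o−10=e.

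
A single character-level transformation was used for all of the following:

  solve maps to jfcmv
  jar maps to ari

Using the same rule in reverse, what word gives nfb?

Each letter is shifted forward by 17 in the alphabet (a Caesar shift of +17).
Reversing it on nfb: n−17=w, f−17=o, b−17=k.

wok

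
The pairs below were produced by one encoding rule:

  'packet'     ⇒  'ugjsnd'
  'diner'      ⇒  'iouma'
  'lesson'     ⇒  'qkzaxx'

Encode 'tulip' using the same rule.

yasqy

Each letter shifts forward by (position + 5), i.e. 5, 6, 7, … — the shift grows by one for each successive letter.
Applying it to tulip: t+5=y, u+6=a, l+7=s, i+8=q, p+9=y.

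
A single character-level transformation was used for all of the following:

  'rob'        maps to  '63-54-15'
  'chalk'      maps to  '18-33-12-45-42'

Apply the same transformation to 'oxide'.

r(#18)→63 and o(#15)→54: differences scale by 3, so n = 3·pos + 9. With a=1..z=26, the number is 3·pos + 9.
For oxide: o=15→54, x=24→81, i=9→36, d=4→21, e=5→24.

54-81-36-21-24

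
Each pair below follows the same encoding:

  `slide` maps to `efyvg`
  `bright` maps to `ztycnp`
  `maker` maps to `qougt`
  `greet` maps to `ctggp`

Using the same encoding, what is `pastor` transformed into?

xoepmt

s(18)→e(4) and l(11)→f(5) fit y≡11x+14 (mod 26); the inverse of 11 mod 26 is 19. This is an affine cipher: with a=0,…,z=25, each position x becomes (11x+14) mod 26.
Applying it to pastor: p(15)→11·15+14≡23=x; a(0)→11·0+14≡14=o; s(18)→11·18+14≡4=e; t(19)→11·19+14≡15=p; o(14)→11·14+14≡12=m; r(17)→11·17+14≡19=t (all mod 26).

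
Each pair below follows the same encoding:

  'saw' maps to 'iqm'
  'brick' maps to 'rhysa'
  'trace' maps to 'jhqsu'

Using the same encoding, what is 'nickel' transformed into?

dysaub

Compare letters: s→i is +16, a→q is +16, w→m is +16 — a constant shift. Every letter moves 16 places later in the alphabet, wrapping around z→a.
Applying it to nickel: n+16=d, i+16=y, c+16=s, k+16=a, e+16=u, l+16=b.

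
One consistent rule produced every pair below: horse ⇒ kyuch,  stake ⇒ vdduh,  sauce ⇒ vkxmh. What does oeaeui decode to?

The shifts repeat in a cycle of length 2: positions 0,1,… shift by +3, +10, then the pattern repeats.
Reversing it on oeaeui: o−3=l, e−10=u, a−3=x, e−10=u, u−3=r, i−10=y.

luxury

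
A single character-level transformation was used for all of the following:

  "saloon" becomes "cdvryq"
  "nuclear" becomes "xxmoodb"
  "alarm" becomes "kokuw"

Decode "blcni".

risky

Shifts by position in saloon: pos 0: s→c (+10), pos 1: a→d (+3), pos 2: l→v (+10), pos 3: o→r (+3) — repeating every 2. A repeating key of period 2 is used — shifts +10, +3 over and over.
Decoding blcni: b−10=r, l−3=i, c−10=s, n−3=k, i−10=y.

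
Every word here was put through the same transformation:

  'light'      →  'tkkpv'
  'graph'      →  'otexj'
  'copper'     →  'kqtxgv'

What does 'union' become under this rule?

cpmwp

It's a Vigenère-style cipher with numeric key [8,2,4]: position i shifts by key[i mod 3].
On union: u+8=c, n+2=p, i+4=m, o+8=w, n+2=p.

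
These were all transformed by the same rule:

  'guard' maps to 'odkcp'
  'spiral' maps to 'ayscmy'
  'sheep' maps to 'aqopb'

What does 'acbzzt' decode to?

In guard: g→o is +8, u→d is +9, a→k is +10, r→c is +11 — the shift increases by 1 each position. Each letter shifts forward by (position + 8), i.e. 8, 9, 10, … — the shift grows by one for each successive letter.
Undoing it on acbzzt: a−8=s, c−9=t, b−10=r, z−11=o, z−12=n, t−13=g.

strong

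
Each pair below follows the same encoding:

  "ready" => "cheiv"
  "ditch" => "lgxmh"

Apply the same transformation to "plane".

irept

The output letters match the input read backwards, each shifted +4: ready reversed is ydaer. Two steps: reverse the string, then apply a Caesar shift of +4.
On plane: reverse → enalp; then shift: e+4=i, n+4=r, a+4=e, l+4=p, p+4=t.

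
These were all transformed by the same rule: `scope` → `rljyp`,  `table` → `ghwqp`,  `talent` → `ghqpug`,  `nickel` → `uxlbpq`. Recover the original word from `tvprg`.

s(18)→r(17) and c(2)→l(11) fit y≡15x+7 (mod 26); the inverse of 15 mod 26 is 7. This is an affine cipher: with a=0,…,z=25, each position x becomes (15x+7) mod 26.
Reversing it on tvprg: t(19)→7·(19−7)≡6=g; v(21)→7·(21−7)≡20=u; p(15)→7·(15−7)≡4=e; r(17)→7·(17−7)≡18=s; g(6)→7·(6−7)≡19=t (all mod 26).

guest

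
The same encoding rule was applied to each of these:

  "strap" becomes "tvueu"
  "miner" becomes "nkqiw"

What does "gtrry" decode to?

In strap: s→t is +1, t→v is +2, r→u is +3, a→e is +4 — the shift increases by 1 each position. Letter i (0-indexed) is shifted by i+1, so successive shifts are 1, 2, 3, ….
Decoding gtrry: g−1=f, t−2=r, r−3=o, r−4=n, y−5=t.

front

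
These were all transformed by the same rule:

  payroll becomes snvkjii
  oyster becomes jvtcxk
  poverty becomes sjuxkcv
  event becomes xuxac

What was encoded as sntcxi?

p(15)→s(18) and a(0)→n(13) fit y≡9x+13 (mod 26); the inverse of 9 mod 26 is 3. Treating letters as 0–25, the rule is x ↦ 9x + 13 (mod 26).
Decoding sntcxi: s(18)→3·(18−13)≡15=p; n(13)→3·(13−13)≡0=a; t(19)→3·(19−13)≡18=s; c(2)→3·(2−13)≡19=t; x(23)→3·(23−13)≡4=e; i(8)→3·(8−13)≡11=l (all mod 26).

pastel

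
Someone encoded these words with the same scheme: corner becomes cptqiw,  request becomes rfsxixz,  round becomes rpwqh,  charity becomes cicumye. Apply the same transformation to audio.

In corner: c→c is +0, o→p is +1, r→t is +2, n→q is +3 — the shift increases by 1 each position. Each letter shifts forward by its position index (0, 1, 2, …) — the shift grows by one for each successive letter.
For audio: a+0=a, u+1=v, d+2=f, i+3=l, o+4=s.

avfls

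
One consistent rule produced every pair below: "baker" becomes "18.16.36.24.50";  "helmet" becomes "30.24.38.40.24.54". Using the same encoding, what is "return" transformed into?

50.24.54.56.50.42

The formula is n = 2×(alphabet index, a=1) + 14.
Applying it to return: r=18→50, e=5→24, t=20→54, u=21→56, r=18→50, n=14→42.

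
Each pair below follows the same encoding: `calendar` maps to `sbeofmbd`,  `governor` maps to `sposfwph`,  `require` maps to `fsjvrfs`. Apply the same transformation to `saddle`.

The output letters match the input read backwards, each shifted +1: calendar reversed is radnelac. The word is reversed, then every letter is shifted forward by 1.
On saddle: reverse → elddas; then shift: e+1=f, l+1=m, d+1=e, d+1=e, a+1=b, s+1=t.

fmeebt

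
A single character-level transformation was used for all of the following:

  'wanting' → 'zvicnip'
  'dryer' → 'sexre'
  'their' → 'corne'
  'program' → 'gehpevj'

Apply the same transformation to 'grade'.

pevsr

w(22)→z(25) and a(0)→v(21) fit y≡25x+21 (mod 26); the inverse of 25 mod 26 is 25. Each letter's alphabet position (a=0..z=25) is mapped through 25·x+21 mod 26 — an affine cipher.
On grade: g(6)→25·6+21≡15=p; r(17)→25·17+21≡4=e; a(0)→25·0+21≡21=v; d(3)→25·3+21≡18=s; e(4)→25·4+21≡17=r (all mod 26).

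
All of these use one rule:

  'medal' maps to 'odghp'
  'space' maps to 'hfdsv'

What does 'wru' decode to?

The output letters match the input read backwards, each shifted +3: medal reversed is ladem. Read the word backwards and shift each letter +3.
Decoding wru: shift back: w−3=t, r−3=o, u−3=r → tor; then reverse → rot.

rot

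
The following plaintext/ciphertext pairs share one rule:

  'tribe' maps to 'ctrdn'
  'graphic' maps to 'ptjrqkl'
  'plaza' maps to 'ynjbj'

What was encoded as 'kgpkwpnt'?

Shifts by position in tribe: pos 0: t→c (+9), pos 1: r→t (+2), pos 2: i→r (+9), pos 3: b→d (+2) — repeating every 2. The shifts repeat in a cycle of length 2: positions 0,1,… shift by +9, +2, then the pattern repeats.
Undoing it on kgpkwpnt: k−9=b, g−2=e, p−9=g, k−2=i, w−9=n, p−2=n, n−9=e, t−2=r.

beginner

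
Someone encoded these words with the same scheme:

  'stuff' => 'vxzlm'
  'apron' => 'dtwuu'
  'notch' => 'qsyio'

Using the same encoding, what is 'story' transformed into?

vxtxf

In stuff: s→v is +3, t→x is +4, u→z is +5, f→l is +6 — the shift increases by 1 each position. The shift increases by 1 at each position, starting from +3: 3, 4, 5, ….
Applying it to story: s+3=v, t+4=x, o+5=t, r+6=x, y+7=f.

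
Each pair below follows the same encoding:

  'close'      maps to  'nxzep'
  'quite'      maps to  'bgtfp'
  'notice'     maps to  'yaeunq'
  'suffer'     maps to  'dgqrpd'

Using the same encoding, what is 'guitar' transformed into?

A repeating key of period 2 is used — shifts +11, +12 over and over.
On guitar: g+11=r, u+12=g, i+11=t, t+12=f, a+11=l, r+12=d.

rgtfld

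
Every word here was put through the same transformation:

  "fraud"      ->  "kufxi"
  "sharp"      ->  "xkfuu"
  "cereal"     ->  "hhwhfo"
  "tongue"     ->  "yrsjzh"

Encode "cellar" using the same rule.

hhqofu

Shifts by position in fraud: pos 0: f→k (+5), pos 1: r→u (+3), pos 2: a→f (+5), pos 3: u→x (+3) — repeating every 2. It's a Vigenère-style cipher with numeric key [5,3]: position i shifts by key[i mod 2].
On cellar: c+5=h, e+3=h, l+5=q, l+3=o, a+5=f, r+3=u.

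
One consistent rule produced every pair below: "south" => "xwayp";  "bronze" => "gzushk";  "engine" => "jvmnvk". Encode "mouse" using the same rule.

Shifts by position in south: pos 0: s→x (+5), pos 1: o→w (+8), pos 2: u→a (+6), pos 3: t→y (+5), pos 4: h→p (+8) — repeating every 3. A repeating key of period 3 is used — shifts +5, +8, +6 over and over.
On mouse: m+5=r, o+8=w, u+6=a, s+5=x, e+8=m.

rwaxm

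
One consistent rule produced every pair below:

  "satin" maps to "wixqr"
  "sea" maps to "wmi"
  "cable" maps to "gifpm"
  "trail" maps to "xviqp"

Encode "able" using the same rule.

ifpm

The shift depends on letter class: consonant s→w is +4, but vowel a→i is +8. Vowels shift forward by 8 and consonants shift forward by 4.
Applying it to able: a(vowel)+8=i, b(cons)+4=f, l(cons)+4=p, e(vowel)+8=m.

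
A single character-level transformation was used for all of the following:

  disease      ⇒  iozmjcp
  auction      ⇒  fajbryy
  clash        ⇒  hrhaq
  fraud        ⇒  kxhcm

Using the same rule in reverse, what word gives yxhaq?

In disease: d→i is +5, i→o is +6, s→z is +7, e→m is +8 — the shift increases by 1 each position. Each letter shifts forward by (position + 5), i.e. 5, 6, 7, … — the shift grows by one for each successive letter.
Undoing it on yxhaq: y−5=t, x−6=r, h−7=a, a−8=s, q−9=h.

trash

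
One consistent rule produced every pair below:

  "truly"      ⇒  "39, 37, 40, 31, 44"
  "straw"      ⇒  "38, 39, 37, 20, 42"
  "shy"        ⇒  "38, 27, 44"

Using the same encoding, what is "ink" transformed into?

t is letter #20 and maps to 39: an offset of 19. The number is (letter's place in the alphabet, a=1) + 19.
Applying it to ink: i=9→28, n=14→33, k=11→30.

28, 33, 30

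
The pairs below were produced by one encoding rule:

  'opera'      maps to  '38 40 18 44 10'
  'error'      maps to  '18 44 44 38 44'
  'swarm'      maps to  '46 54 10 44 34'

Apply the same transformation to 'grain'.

22 44 10 26 36

o(#15)→38 and p(#16)→40: differences scale by 2, so n = 2·pos + 8. The formula is n = 2×(alphabet index, a=1) + 8.
Applying it to grain: g=7→22, r=18→44, a=1→10, i=9→26, n=14→36.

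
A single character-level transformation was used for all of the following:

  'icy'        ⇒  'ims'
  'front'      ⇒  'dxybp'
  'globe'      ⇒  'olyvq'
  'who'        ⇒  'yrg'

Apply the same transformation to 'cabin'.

The output letters match the input read backwards, each shifted +10: icy reversed is yci. The word is reversed, then every letter is shifted forward by 10.
Applying it to cabin: reverse → nibac; then shift: n+10=x, i+10=s, b+10=l, a+10=k, c+10=m.

xslkm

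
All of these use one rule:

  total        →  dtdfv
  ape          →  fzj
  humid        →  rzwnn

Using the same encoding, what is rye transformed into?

Vowels shift forward by 5 and consonants shift forward by 10.
Applying it to rye: r(cons)+10=b, y(cons)+10=i, e(vowel)+5=j.

bij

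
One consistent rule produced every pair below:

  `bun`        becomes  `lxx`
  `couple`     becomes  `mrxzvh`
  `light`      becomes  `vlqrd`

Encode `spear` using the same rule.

czhdb

The shift depends on letter class: consonant b→l is +10, but vowel u→x is +3. The rule splits by letter class: vowels +3, consonants +10.
For spear: s(cons)+10=c, p(cons)+10=z, e(vowel)+3=h, a(vowel)+3=d, r(cons)+10=b.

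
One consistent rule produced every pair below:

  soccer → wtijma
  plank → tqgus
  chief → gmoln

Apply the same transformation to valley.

In soccer: s→w is +4, o→t is +5, c→i is +6, c→j is +7 — the shift increases by 1 each position. The shift increases by 1 at each position, starting from +4: 4, 5, 6, ….
For valley: v+4=z, a+5=f, l+6=r, l+7=s, e+8=m, y+9=h.

zfrsmh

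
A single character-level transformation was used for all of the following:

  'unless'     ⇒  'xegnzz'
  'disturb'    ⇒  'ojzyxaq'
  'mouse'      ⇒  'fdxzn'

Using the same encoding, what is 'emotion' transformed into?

u(20)→x(23) and n(13)→e(4) fit y≡25x+17 (mod 26); the inverse of 25 mod 26 is 25. Treating letters as 0–25, the rule is x ↦ 25x + 17 (mod 26).
On emotion: e(4)→25·4+17≡13=n; m(12)→25·12+17≡5=f; o(14)→25·14+17≡3=d; t(19)→25·19+17≡24=y; i(8)→25·8+17≡9=j; o(14)→25·14+17≡3=d; n(13)→25·13+17≡4=e (all mod 26).

nfdyjde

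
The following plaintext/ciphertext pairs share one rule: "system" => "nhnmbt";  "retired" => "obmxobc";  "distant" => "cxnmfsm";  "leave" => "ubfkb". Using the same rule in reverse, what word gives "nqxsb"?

spine

s(18)→n(13) and y(24)→h(7) fit y≡25x+5 (mod 26); the inverse of 25 mod 26 is 25. Treating letters as 0–25, the rule is x ↦ 25x + 5 (mod 26).
Undoing it on nqxsb: n(13)→25·(13−5)≡18=s; q(16)→25·(16−5)≡15=p; x(23)→25·(23−5)≡8=i; s(18)→25·(18−5)≡13=n; b(1)→25·(1−5)≡4=e (all mod 26).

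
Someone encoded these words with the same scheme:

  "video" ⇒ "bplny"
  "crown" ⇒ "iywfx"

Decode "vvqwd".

Each letter shifts forward by (position + 6), i.e. 6, 7, 8, … — the shift grows by one for each successive letter.
Decoding vvqwd: v−6=p, v−7=o, q−8=i, w−9=n, d−10=t.

point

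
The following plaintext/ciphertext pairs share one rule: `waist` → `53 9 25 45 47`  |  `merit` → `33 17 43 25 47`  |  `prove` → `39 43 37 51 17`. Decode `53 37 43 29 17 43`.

worker

w(#23)→53 and a(#1)→9: differences scale by 2, so n = 2·pos + 7. The formula is n = 2×(alphabet index, a=1) + 7.
Decoding 53 37 43 29 17 43: 53→(53−7)÷2=23=w, 37→(37−7)÷2=15=o, 43→(43−7)÷2=18=r, 29→(29−7)÷2=11=k, 17→(17−7)÷2=5=e, 43→(43−7)÷2=18=r.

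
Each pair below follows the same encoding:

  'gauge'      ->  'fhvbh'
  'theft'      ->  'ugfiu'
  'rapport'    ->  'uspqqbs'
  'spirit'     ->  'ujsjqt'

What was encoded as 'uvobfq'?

peanut

The output letters match the input read backwards, each shifted +1: gauge reversed is eguag. Read the word backwards and shift each letter +1.
Decoding uvobfq: shift back: u−1=t, v−1=u, o−1=n, b−1=a, f−1=e, q−1=p → tunaep; then reverse → peanut.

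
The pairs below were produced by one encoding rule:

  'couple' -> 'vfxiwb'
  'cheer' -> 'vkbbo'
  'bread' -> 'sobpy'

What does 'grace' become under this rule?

Treating letters as 0–25, the rule is x ↦ 3x + 15 (mod 26).
For grace: g(6)→3·6+15≡7=h; r(17)→3·17+15≡14=o; a(0)→3·0+15≡15=p; c(2)→3·2+15≡21=v; e(4)→3·4+15≡1=b (all mod 26).

hopvb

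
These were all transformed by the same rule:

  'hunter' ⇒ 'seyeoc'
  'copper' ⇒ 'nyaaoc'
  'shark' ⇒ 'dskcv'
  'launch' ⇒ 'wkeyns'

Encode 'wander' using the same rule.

Two shifts are in play — +10 for a/e/i/o/u, +11 for every other letter.
For wander: w(cons)+11=h, a(vowel)+10=k, n(cons)+11=y, d(cons)+11=o, e(vowel)+10=o, r(cons)+11=c.

hkyooc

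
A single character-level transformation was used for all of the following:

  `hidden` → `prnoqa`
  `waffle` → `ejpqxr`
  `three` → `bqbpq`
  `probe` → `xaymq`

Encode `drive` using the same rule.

In hidden: h→p is +8, i→r is +9, d→n is +10, d→o is +11 — the shift increases by 1 each position. Each letter shifts forward by (position + 8), i.e. 8, 9, 10, … — the shift grows by one for each successive letter.
For drive: d+8=l, r+9=a, i+10=s, v+11=g, e+12=q.

lasgq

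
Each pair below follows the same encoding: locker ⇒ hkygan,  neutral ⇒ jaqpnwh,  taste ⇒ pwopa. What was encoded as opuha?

Compare letters: l→h is +22, o→k is +22, c→y is +22 — a constant shift. Every letter moves 22 places later in the alphabet, wrapping around z→a.
Undoing it on opuha: o−22=s, p−22=t, u−22=y, h−22=l, a−22=e.

style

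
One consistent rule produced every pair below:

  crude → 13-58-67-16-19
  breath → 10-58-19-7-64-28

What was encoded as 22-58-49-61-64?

c(#3)→13 and r(#18)→58: differences scale by 3, so n = 3·pos + 4. With a=1..z=26, the number is 3·pos + 4.
Decoding 22-58-49-61-64: 22→(22−4)÷3=6=f, 58→(58−4)÷3=18=r, 49→(49−4)÷3=15=o, 61→(61−4)÷3=19=s, 64→(64−4)÷3=20=t.

frost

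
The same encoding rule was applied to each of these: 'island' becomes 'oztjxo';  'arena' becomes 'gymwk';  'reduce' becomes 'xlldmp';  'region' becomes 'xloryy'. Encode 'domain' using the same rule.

jvujsy

In island: i→o is +6, s→z is +7, l→t is +8, a→j is +9 — the shift increases by 1 each position. The shift increases by 1 at each position, starting from +6: 6, 7, 8, ….
Applying it to domain: d+6=j, o+7=v, m+8=u, a+9=j, i+10=s, n+11=y.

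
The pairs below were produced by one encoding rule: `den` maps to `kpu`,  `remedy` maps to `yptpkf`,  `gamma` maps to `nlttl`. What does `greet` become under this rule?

The shift depends on letter class: consonant d→k is +7, but vowel e→p is +11. Vowels shift forward by 11 and consonants shift forward by 7.
Applying it to greet: g(cons)+7=n, r(cons)+7=y, e(vowel)+11=p, e(vowel)+11=p, t(cons)+7=a.

nyppa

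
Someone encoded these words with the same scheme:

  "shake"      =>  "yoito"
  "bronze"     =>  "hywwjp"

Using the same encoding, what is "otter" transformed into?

uabnb

In shake: s→y is +6, h→o is +7, a→i is +8, k→t is +9 — the shift increases by 1 each position. The shift increases by 1 at each position, starting from +6: 6, 7, 8, ….
Applying it to otter: o+6=u, t+7=a, t+8=b, e+9=n, r+10=b.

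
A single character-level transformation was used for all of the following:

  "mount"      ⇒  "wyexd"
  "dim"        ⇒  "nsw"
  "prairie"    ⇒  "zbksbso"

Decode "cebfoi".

Compare letters: m→w is +10, o→y is +10, u→e is +10 — a constant shift. This is a Caesar cipher with shift 10.
Decoding cebfoi: c−10=s, e−10=u, b−10=r, f−10=v, o−10=e, i−10=y.

survey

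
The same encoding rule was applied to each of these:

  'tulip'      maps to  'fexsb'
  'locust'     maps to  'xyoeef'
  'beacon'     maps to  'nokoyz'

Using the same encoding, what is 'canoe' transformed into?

okzyo

Vowels shift forward by 10 and consonants shift forward by 12.
Applying it to canoe: c(cons)+12=o, a(vowel)+10=k, n(cons)+12=z, o(vowel)+10=y, e(vowel)+10=o.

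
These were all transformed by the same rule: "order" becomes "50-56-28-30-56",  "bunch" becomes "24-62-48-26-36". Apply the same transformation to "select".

o(#15)→50 and r(#18)→56: differences scale by 2, so n = 2·pos + 20. The formula is n = 2×(alphabet index, a=1) + 20.
Applying it to select: s=19→58, e=5→30, l=12→44, e=5→30, c=3→26, t=20→60.

58-30-44-30-26-60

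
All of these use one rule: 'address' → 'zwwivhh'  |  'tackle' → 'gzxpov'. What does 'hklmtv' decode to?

sponge

Each letter is replaced by its mirror in the alphabet: a↔z, b↔y, c↔x, and so on (the Atbash cipher).
Decoding hklmtv: h↔s, k↔p, l↔o, m↔n, t↔g, v↔e.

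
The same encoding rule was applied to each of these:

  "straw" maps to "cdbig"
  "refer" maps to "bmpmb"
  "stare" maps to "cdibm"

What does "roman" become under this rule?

The shift depends on letter class: consonant s→c is +10, but vowel a→i is +8. The rule splits by letter class: vowels +8, consonants +10.
Applying it to roman: r(cons)+10=b, o(vowel)+8=w, m(cons)+10=w, a(vowel)+8=i, n(cons)+10=x.

bwwix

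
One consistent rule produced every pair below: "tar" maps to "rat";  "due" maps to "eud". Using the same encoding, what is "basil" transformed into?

lisab

The word is simply reversed.
Applying it to basil: reverse → lisab.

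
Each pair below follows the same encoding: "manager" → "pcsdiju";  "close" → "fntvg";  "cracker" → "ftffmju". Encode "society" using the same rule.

It's a Vigenère-style cipher with numeric key [3,2,5]: position i shifts by key[i mod 3].
Applying it to society: s+3=v, o+2=q, c+5=h, i+3=l, e+2=g, t+5=y, y+3=b.

vqhlgyb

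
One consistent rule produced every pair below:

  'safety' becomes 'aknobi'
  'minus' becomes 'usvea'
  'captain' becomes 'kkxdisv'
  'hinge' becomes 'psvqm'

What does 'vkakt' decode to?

nasal

Shifts by position in safety: pos 0: s→a (+8), pos 1: a→k (+10), pos 2: f→n (+8), pos 3: e→o (+10) — repeating every 2. The shifts repeat in a cycle of length 2: positions 0,1,… shift by +8, +10, then the pattern repeats.
Undoing it on vkakt: v−8=n, k−10=a, a−8=s, k−10=a, t−8=l.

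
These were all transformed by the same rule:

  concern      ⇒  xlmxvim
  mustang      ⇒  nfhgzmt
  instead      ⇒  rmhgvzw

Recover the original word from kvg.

pet

Each pair mirrors across the alphabet (c↔x, o↔l, n↔m): positions sum to 25. This is the alphabet-reversal cipher (Atbash): a becomes z, b becomes y, etc.
Reversing it on kvg: k↔p, v↔e, g↔t.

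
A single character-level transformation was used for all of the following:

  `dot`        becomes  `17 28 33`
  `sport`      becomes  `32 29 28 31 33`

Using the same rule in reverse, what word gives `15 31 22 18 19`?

Letters become their 1-based position plus 13 (so a→14, b→15, …).
Undoing it on 15 31 22 18 19: 15→(15−13)÷1=2=b, 31→(31−13)÷1=18=r, 22→(22−13)÷1=9=i, 18→(18−13)÷1=5=e, 19→(19−13)÷1=6=f.

brief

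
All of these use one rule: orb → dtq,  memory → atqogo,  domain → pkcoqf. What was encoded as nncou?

small

The output letters match the input read backwards, each shifted +2: orb reversed is bro. The word is reversed, then every letter is shifted forward by 2.
Decoding nncou: shift back: n−2=l, n−2=l, c−2=a, o−2=m, u−2=s → llams; then reverse → small.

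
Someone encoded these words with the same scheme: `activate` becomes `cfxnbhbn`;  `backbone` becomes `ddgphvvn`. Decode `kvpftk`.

island

In activate: a→c is +2, c→f is +3, t→x is +4, i→n is +5 — the shift increases by 1 each position. The shift increases by 1 at each position, starting from +2: 2, 3, 4, ….
Decoding kvpftk: k−2=i, v−3=s, p−4=l, f−5=a, t−6=n, k−7=d.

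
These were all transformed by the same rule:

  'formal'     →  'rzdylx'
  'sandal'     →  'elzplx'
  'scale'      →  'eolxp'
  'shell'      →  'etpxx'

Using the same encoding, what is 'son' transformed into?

ezz

The shift depends on letter class: consonant f→r is +12, but vowel o→z is +11. Vowels shift forward by 11 and consonants shift forward by 12.
For son: s(cons)+12=e, o(vowel)+11=z, n(cons)+12=z.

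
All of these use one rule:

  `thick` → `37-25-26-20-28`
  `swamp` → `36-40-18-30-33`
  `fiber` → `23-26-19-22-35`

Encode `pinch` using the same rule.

33-26-31-20-25

t is letter #20 and maps to 37: an offset of 17. The number is (letter's place in the alphabet, a=1) + 17.
Applying it to pinch: p=16→33, i=9→26, n=14→31, c=3→20, h=8→25.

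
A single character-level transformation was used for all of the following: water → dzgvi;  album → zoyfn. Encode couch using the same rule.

Each pair mirrors across the alphabet (w↔d, a↔z, t↔g): positions sum to 25. Letters are reflected about the middle of the alphabet (position → 25−position): Atbash.
On couch: c↔x, o↔l, u↔f, c↔x, h↔s.

xlfxs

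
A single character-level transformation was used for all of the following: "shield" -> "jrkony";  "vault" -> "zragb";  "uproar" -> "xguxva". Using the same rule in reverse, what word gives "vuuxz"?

The output letters match the input read backwards, each shifted +6: shield reversed is dleihs. The word is reversed, then every letter is shifted forward by 6.
Undoing it on vuuxz: shift back: v−6=p, u−6=o, u−6=o, x−6=r, z−6=t → poort; then reverse → troop.

troop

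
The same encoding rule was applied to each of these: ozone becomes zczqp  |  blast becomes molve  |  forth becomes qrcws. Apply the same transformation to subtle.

dxmwwh

The shifts repeat in a cycle of length 2: positions 0,1,… shift by +11, +3, then the pattern repeats.
On subtle: s+11=d, u+3=x, b+11=m, t+3=w, l+11=w, e+3=h.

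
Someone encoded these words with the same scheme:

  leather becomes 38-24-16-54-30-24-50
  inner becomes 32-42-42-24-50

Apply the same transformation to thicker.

54-30-32-20-36-24-50

With a=1..z=26, the number is 2·pos + 14.
On thicker: t=20→54, h=8→30, i=9→32, c=3→20, k=11→36, e=5→24, r=18→50.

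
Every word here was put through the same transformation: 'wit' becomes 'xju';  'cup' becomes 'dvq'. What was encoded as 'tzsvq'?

Compare letters: w→x is +1, i→j is +1, t→u is +1 — a constant shift. This is a Caesar cipher with shift 1.
Decoding tzsvq: t−1=s, z−1=y, s−1=r, v−1=u, q−1=p.

syrup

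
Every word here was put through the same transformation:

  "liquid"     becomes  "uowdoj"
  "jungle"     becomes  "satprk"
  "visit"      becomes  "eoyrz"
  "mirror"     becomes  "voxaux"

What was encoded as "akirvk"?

Shifts by position in liquid: pos 0: l→u (+9), pos 1: i→o (+6), pos 2: q→w (+6), pos 3: u→d (+9), pos 4: i→o (+6), pos 5: d→j (+6) — repeating every 3. The shifts repeat in a cycle of length 3: positions 0,1,… shift by +9, +6, +6, then the pattern repeats.
Decoding akirvk: a−9=r, k−6=e, i−6=c, r−9=i, v−6=p, k−6=e.

recipe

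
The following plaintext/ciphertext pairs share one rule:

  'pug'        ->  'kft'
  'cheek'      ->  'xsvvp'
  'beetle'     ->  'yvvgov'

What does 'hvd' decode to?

sew

Each pair mirrors across the alphabet (p↔k, u↔f, g↔t): positions sum to 25. This is the alphabet-reversal cipher (Atbash): a becomes z, b becomes y, etc.
Reversing it on hvd: h↔s, v↔e, d↔w.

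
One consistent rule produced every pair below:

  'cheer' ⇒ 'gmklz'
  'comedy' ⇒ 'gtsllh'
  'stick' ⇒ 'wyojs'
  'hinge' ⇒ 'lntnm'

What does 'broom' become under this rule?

In cheer: c→g is +4, h→m is +5, e→k is +6, e→l is +7 — the shift increases by 1 each position. Letter i (0-indexed) is shifted by i+4, so successive shifts are 4, 5, 6, ….
For broom: b+4=f, r+5=w, o+6=u, o+7=v, m+8=u.

fwuvu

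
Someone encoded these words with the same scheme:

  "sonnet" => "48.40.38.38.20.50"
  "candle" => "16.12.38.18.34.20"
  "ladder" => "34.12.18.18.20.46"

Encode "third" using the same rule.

50.26.28.46.18

s(#19)→48 and o(#15)→40: differences scale by 2, so n = 2·pos + 10. With a=1..z=26, the number is 2·pos + 10.
For third: t=20→50, h=8→26, i=9→28, r=18→46, d=4→18.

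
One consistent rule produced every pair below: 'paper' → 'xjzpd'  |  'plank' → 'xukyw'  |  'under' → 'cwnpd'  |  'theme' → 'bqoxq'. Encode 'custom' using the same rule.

kdceaz

In paper: p→x is +8, a→j is +9, p→z is +10, e→p is +11 — the shift increases by 1 each position. Each letter shifts forward by (position + 8), i.e. 8, 9, 10, … — the shift grows by one for each successive letter.
On custom: c+8=k, u+9=d, s+10=c, t+11=e, o+12=a, m+13=z.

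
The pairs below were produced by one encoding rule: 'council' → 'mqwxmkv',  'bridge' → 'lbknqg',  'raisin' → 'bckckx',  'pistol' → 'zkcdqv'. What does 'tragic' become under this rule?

dbcqkm

Two shifts are in play — +2 for a/e/i/o/u, +10 for every other letter.
Applying it to tragic: t(cons)+10=d, r(cons)+10=b, a(vowel)+2=c, g(cons)+10=q, i(vowel)+2=k, c(cons)+10=m.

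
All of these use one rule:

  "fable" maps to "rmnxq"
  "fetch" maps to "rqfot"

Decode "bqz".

Compare letters: f→r is +12, a→m is +12, b→n is +12 — a constant shift. It's a constant shift of +12 (ROT12).
Reversing it on bqz: b−12=p, q−12=e, z−12=n.

pen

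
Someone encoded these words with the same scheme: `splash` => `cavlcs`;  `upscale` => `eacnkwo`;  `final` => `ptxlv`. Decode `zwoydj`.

Shifts by position in splash: pos 0: s→c (+10), pos 1: p→a (+11), pos 2: l→v (+10), pos 3: a→l (+11) — repeating every 2. The shifts repeat in a cycle of length 2: positions 0,1,… shift by +10, +11, then the pattern repeats.
Decoding zwoydj: z−10=p, w−11=l, o−10=e, y−11=n, d−10=t, j−11=y.

plenty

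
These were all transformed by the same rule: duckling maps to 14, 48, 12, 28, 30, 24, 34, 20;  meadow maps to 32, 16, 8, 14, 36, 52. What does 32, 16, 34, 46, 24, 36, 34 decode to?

mention

d(#4)→14 and u(#21)→48: differences scale by 2, so n = 2·pos + 6. Each letter becomes 2×(its alphabet position, a=1..z=26) + 6.
Reversing it on 32, 16, 34, 46, 24, 36, 34: 32→(32−6)÷2=13=m, 16→(16−6)÷2=5=e, 34→(34−6)÷2=14=n, 46→(46−6)÷2=20=t, 24→(24−6)÷2=9=i, 36→(36−6)÷2=15=o, 34→(34−6)÷2=14=n.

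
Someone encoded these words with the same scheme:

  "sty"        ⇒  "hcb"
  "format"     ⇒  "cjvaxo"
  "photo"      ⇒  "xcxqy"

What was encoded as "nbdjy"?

pause

Two steps: reverse the string, then apply a Caesar shift of +9.
Decoding nbdjy: shift back: n−9=e, b−9=s, d−9=u, j−9=a, y−9=p → esuap; then reverse → pause.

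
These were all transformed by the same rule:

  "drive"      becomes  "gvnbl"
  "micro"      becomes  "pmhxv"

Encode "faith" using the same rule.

In drive: d→g is +3, r→v is +4, i→n is +5, v→b is +6 — the shift increases by 1 each position. The shift increases by 1 at each position, starting from +3: 3, 4, 5, ….
For faith: f+3=i, a+4=e, i+5=n, t+6=z, h+7=o.

ienzo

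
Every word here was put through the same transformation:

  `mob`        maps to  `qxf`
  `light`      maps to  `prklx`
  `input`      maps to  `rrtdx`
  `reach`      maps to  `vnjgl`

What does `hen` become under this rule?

Two shifts are in play — +9 for a/e/i/o/u, +4 for every other letter.
Applying it to hen: h(cons)+4=l, e(vowel)+9=n, n(cons)+4=r.

lnr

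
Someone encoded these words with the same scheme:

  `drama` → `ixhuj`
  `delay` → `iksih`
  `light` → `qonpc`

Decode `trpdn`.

olive

In drama: d→i is +5, r→x is +6, a→h is +7, m→u is +8 — the shift increases by 1 each position. The shift increases by 1 at each position, starting from +5: 5, 6, 7, ….
Reversing it on trpdn: t−5=o, r−6=l, p−7=i, d−8=v, n−9=e.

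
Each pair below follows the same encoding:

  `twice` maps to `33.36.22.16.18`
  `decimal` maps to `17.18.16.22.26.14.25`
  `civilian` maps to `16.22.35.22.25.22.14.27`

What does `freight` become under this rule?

19.31.18.22.20.21.33

t is letter #20 and maps to 33: an offset of 13. Letters become their 1-based position plus 13 (so a→14, b→15, …).
On freight: f=6→19, r=18→31, e=5→18, i=9→22, g=7→20, h=8→21, t=20→33.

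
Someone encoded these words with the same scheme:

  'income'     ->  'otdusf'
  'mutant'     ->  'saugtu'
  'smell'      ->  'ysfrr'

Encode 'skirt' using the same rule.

yqjxz

Shifts by position in income: pos 0: i→o (+6), pos 1: n→t (+6), pos 2: c→d (+1), pos 3: o→u (+6), pos 4: m→s (+6), pos 5: e→f (+1) — repeating every 3. It's a Vigenère-style cipher with numeric key [6,6,1]: position i shifts by key[i mod 3].
On skirt: s+6=y, k+6=q, i+1=j, r+6=x, t+6=z.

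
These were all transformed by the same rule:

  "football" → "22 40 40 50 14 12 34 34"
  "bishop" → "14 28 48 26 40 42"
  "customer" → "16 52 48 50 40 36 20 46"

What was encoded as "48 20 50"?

set

f(#6)→22 and o(#15)→40: differences scale by 2, so n = 2·pos + 10. The formula is n = 2×(alphabet index, a=1) + 10.
Undoing it on 48 20 50: 48→(48−10)÷2=19=s, 20→(20−10)÷2=5=e, 50→(50−10)÷2=20=t.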